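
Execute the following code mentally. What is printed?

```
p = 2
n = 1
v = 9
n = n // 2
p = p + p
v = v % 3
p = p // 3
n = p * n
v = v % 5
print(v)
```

n = 1//2 = 0
p = 2+2 = 4
v = 9%3 = 0
p = 4//3 = 1
n = 1*0 = 0
v = 0%5 = 0

0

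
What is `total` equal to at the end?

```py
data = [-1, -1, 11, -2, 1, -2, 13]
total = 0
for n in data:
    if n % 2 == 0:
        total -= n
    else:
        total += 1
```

9

n=-1: not even, total = 0+1 = 1
n=-1: not even, total = 1+1 = 2
n=11: not even, total = 2+1 = 3
n=-2: even, total = 3-(-2) = 5
n=1: not even, total = 5+1 = 6
n=-2: even, total = 6-(-2) = 8
n=13: not even, total = 8+1 = 9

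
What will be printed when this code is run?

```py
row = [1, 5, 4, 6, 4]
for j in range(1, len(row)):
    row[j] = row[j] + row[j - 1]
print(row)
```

j=1: row[1] = 5+1 = 6 → [1, 6, 4, 6, 4]
j=2: row[2] = 4+6 = 10 → [1, 6, 10, 6, 4]
j=3: row[3] = 6+10 = 16 → [1, 6, 10, 16, 4]
j=4: row[4] = 4+16 = 20 → [1, 6, 10, 16, 20]

[1, 6, 10, 16, 20]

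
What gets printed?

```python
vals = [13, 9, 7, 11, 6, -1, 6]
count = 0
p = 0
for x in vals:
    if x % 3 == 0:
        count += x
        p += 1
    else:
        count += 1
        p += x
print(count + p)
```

58

x=13: not %3==0, count = 0+1 = 1; p=13
x=9: %3==0, count = 1+9 = 10; p=14
x=7: not %3==0, count = 10+1 = 11; p=21
x=11: not %3==0, count = 11+1 = 12; p=32
x=6: %3==0, count = 12+6 = 18; p=33
x=-1: not %3==0, count = 18+1 = 19; p=32
x=6: %3==0, count = 19+6 = 25; p=33
count+p = 25+33 = 58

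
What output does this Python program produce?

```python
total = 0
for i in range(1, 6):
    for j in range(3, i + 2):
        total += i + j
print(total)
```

80

i=2,j=3: total = 0+5 = 5
i=3,j=3: total = 5+6 = 11
i=3,j=4: total = 11+7 = 18
i=4,j=3: total = 18+7 = 25
i=4,j=4: total = 25+8 = 33
i=4,j=5: total = 33+9 = 42
i=5,j=3: total = 42+8 = 50
i=5,j=4: total = 50+9 = 59
i=5,j=5: total = 59+10 = 69
i=5,j=6: total = 69+11 = 80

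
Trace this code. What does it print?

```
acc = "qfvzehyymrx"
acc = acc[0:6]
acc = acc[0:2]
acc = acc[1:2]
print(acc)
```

f

slice [0:6] → 'qfvzeh'
slice [0:2] → 'qf'
slice [1:2] → 'f'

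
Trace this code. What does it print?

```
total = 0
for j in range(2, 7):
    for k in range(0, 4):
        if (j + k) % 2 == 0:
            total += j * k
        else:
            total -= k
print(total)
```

j=2,k=0: even sum, total = 0+0 = 0
j=2,k=1: odd sum, total = 0-1 = -1
j=2,k=2: even sum, total = (-1)+4 = 3
j=2,k=3: odd sum, total = 3-3 = 0
j=3,k=0: odd sum, total = 0-0 = 0
j=3,k=1: even sum, total = 0+3 = 3
j=3,k=2: odd sum, total = 3-2 = 1
j=3,k=3: even sum, total = 1+9 = 10
j=4,k=0: even sum, total = 10+0 = 10
j=4,k=1: odd sum, total = 10-1 = 9
j=4,k=2: even sum, total = 9+8 = 17
j=4,k=3: odd sum, total = 17-3 = 14
j=5,k=0: odd sum, total = 14-0 = 14
j=5,k=1: even sum, total = 14+5 = 19
j=5,k=2: odd sum, total = 19-2 = 17
j=5,k=3: even sum, total = 17+15 = 32
j=6,k=0: even sum, total = 32+0 = 32
j=6,k=1: odd sum, total = 32-1 = 31
j=6,k=2: even sum, total = 31+12 = 43
j=6,k=3: odd sum, total = 43-3 = 40

40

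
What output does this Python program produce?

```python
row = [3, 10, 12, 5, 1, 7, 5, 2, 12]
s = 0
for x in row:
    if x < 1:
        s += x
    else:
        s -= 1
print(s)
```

-9

x=3: not <1, s = 0-1 = -1
x=10: not <1, s = (-1)-1 = -2
x=12: not <1, s = (-2)-1 = -3
x=5: not <1, s = (-3)-1 = -4
x=1: not <1, s = (-4)-1 = -5
x=7: not <1, s = (-5)-1 = -6
x=5: not <1, s = (-6)-1 = -7
x=2: not <1, s = (-7)-1 = -8
x=12: not <1, s = (-8)-1 = -9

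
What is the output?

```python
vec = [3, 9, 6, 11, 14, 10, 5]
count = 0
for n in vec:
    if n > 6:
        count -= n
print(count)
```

-44

n=3: not >6
n=9: >6, count = 0-9 = -9
n=6: not >6
n=11: >6, count = (-9)-11 = -20
n=14: >6, count = (-20)-14 = -34
n=10: >6, count = (-34)-10 = -44
n=5: not >6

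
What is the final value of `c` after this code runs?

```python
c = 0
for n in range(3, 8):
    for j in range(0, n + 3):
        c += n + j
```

n=3,j=0: c = 0+3 = 3
n=3,j=1: c = 3+4 = 7
n=3,j=2: c = 7+5 = 12
n=3,j=3: c = 12+6 = 18
n=3,j=4: c = 18+7 = 25
n=3,j=5: c = 25+8 = 33
n=4,j=0: c = 33+4 = 37
n=4,j=1: c = 37+5 = 42
n=4,j=2: c = 42+6 = 48
n=4,j=3: c = 48+7 = 55
n=4,j=4: c = 55+8 = 63
n=4,j=5: c = 63+9 = 72
n=4,j=6: c = 72+10 = 82
n=5,j=0: c = 82+5 = 87
n=5,j=1: c = 87+6 = 93
n=5,j=2: c = 93+7 = 100
n=5,j=3: c = 100+8 = 108
n=5,j=4: c = 108+9 = 117
n=5,j=5: c = 117+10 = 127
n=5,j=6: c = 127+11 = 138
n=5,j=7: c = 138+12 = 150
n=6,j=0: c = 150+6 = 156
n=6,j=1: c = 156+7 = 163
n=6,j=2: c = 163+8 = 171
n=6,j=3: c = 171+9 = 180
n=6,j=4: c = 180+10 = 190
n=6,j=5: c = 190+11 = 201
n=6,j=6: c = 201+12 = 213
n=6,j=7: c = 213+13 = 226
n=6,j=8: c = 226+14 = 240
n=7,j=0: c = 240+7 = 247
n=7,j=1: c = 247+8 = 255
n=7,j=2: c = 255+9 = 264
n=7,j=3: c = 264+10 = 274
n=7,j=4: c = 274+11 = 285
n=7,j=5: c = 285+12 = 297
n=7,j=6: c = 297+13 = 310
n=7,j=7: c = 310+14 = 324
n=7,j=8: c = 324+15 = 339
n=7,j=9: c = 339+16 = 355

355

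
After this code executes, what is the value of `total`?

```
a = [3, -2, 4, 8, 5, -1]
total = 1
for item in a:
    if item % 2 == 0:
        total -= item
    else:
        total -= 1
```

-12

item=3: not even, total = 1-1 = 0
item=-2: even, total = 0-(-2) = 2
item=4: even, total = 2-4 = -2
item=8: even, total = (-2)-8 = -10
item=5: not even, total = (-10)-1 = -11
item=-1: not even, total = (-11)-1 = -12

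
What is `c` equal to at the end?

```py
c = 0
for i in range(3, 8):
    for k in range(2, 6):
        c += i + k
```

i=3,k=2: c = 0+5 = 5
i=3,k=3: c = 5+6 = 11
i=3,k=4: c = 11+7 = 18
i=3,k=5: c = 18+8 = 26
i=4,k=2: c = 26+6 = 32
i=4,k=3: c = 32+7 = 39
i=4,k=4: c = 39+8 = 47
i=4,k=5: c = 47+9 = 56
i=5,k=2: c = 56+7 = 63
i=5,k=3: c = 63+8 = 71
i=5,k=4: c = 71+9 = 80
i=5,k=5: c = 80+10 = 90
i=6,k=2: c = 90+8 = 98
i=6,k=3: c = 98+9 = 107
i=6,k=4: c = 107+10 = 117
i=6,k=5: c = 117+11 = 128
i=7,k=2: c = 128+9 = 137
i=7,k=3: c = 137+10 = 147
i=7,k=4: c = 147+11 = 158
i=7,k=5: c = 158+12 = 170

170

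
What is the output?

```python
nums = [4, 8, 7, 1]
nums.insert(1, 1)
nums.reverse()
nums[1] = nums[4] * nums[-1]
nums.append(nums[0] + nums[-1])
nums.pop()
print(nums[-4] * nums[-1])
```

insert 1 at 1 → [4, 1, 8, 7, 1]
reverse → [1, 7, 8, 1, 4]
nums[1] = nums[4]*nums[-1] = 4*4 = 16 → [1, 16, 8, 1, 4]
append nums[0]+nums[-1] = 1+4 = 5 → [1, 16, 8, 1, 4, 5]
pop() removes 5 → [1, 16, 8, 1, 4]
nums[-4]*nums[-1] = 16*4 = 64

64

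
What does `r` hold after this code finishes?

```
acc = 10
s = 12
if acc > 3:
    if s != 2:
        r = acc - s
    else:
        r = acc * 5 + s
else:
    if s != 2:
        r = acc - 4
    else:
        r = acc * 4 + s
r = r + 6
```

acc=10, s=12
acc > 3 is True; s != 2 is True
→ r = acc - s = -2
r = (-2)+6 = 4

4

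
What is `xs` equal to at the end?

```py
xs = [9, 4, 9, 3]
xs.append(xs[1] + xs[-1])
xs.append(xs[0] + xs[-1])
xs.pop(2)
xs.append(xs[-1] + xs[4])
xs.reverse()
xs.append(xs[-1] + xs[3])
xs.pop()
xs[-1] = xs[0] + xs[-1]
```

[32, 16, 7, 3, 4, 41]

append xs[1]+xs[-1] = 4+3 = 7 → [9, 4, 9, 3, 7]
append xs[0]+xs[-1] = 9+7 = 16 → [9, 4, 9, 3, 7, 16]
pop(2) removes 9 → [9, 4, 3, 7, 16]
append xs[-1]+xs[4] = 16+16 = 32 → [9, 4, 3, 7, 16, 32]
reverse → [32, 16, 7, 3, 4, 9]
append xs[-1]+xs[3] = 9+3 = 12 → [32, 16, 7, 3, 4, 9, 12]
pop() removes 12 → [32, 16, 7, 3, 4, 9]
xs[-1] = xs[0]+xs[-1] = 32+9 = 41 → [32, 16, 7, 3, 4, 41]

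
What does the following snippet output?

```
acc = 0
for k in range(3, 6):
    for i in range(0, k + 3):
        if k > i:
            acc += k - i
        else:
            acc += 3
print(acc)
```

k=3,i=0: 3>0, acc = 0+3 = 3
k=3,i=1: 3>1, acc = 3+2 = 5
k=3,i=2: 3>2, acc = 5+1 = 6
k=3,i=3: not 3>3, acc = 6+3 = 9
k=3,i=4: not 3>4, acc = 9+3 = 12
k=3,i=5: not 3>5, acc = 12+3 = 15
k=4,i=0: 4>0, acc = 15+4 = 19
k=4,i=1: 4>1, acc = 19+3 = 22
k=4,i=2: 4>2, acc = 22+2 = 24
k=4,i=3: 4>3, acc = 24+1 = 25
k=4,i=4: not 4>4, acc = 25+3 = 28
k=4,i=5: not 4>5, acc = 28+3 = 31
k=4,i=6: not 4>6, acc = 31+3 = 34
k=5,i=0: 5>0, acc = 34+5 = 39
k=5,i=1: 5>1, acc = 39+4 = 43
k=5,i=2: 5>2, acc = 43+3 = 46
k=5,i=3: 5>3, acc = 46+2 = 48
k=5,i=4: 5>4, acc = 48+1 = 49
k=5,i=5: not 5>5, acc = 49+3 = 52
k=5,i=6: not 5>6, acc = 52+3 = 55
k=5,i=7: not 5>7, acc = 55+3 = 58

58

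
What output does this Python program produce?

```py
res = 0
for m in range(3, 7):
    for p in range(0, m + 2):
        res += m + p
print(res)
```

196

m=3,p=0: res = 0+3 = 3
m=3,p=1: res = 3+4 = 7
m=3,p=2: res = 7+5 = 12
m=3,p=3: res = 12+6 = 18
m=3,p=4: res = 18+7 = 25
m=4,p=0: res = 25+4 = 29
m=4,p=1: res = 29+5 = 34
m=4,p=2: res = 34+6 = 40
m=4,p=3: res = 40+7 = 47
m=4,p=4: res = 47+8 = 55
m=4,p=5: res = 55+9 = 64
m=5,p=0: res = 64+5 = 69
m=5,p=1: res = 69+6 = 75
m=5,p=2: res = 75+7 = 82
m=5,p=3: res = 82+8 = 90
m=5,p=4: res = 90+9 = 99
m=5,p=5: res = 99+10 = 109
m=5,p=6: res = 109+11 = 120
m=6,p=0: res = 120+6 = 126
m=6,p=1: res = 126+7 = 133
m=6,p=2: res = 133+8 = 141
m=6,p=3: res = 141+9 = 150
m=6,p=4: res = 150+10 = 160
m=6,p=5: res = 160+11 = 171
m=6,p=6: res = 171+12 = 183
m=6,p=7: res = 183+13 = 196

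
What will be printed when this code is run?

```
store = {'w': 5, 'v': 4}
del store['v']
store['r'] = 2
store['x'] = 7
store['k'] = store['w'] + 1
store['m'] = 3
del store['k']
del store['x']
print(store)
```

{'w': 5, 'r': 2, 'm': 3}

del 'v' → {'w': 5}
store['r'] = 2 → {'w': 5, 'r': 2}
store['x'] = 7 → {'w': 5, 'r': 2, 'x': 7}
store['k'] = store['w']+1 = 6 → {'w': 5, 'r': 2, 'x': 7, 'k': 6}
store['m'] = 3 → {'w': 5, 'r': 2, 'x': 7, 'k': 6, 'm': 3}
del 'k' → {'w': 5, 'r': 2, 'x': 7, 'm': 3}
del 'x' → {'w': 5, 'r': 2, 'm': 3}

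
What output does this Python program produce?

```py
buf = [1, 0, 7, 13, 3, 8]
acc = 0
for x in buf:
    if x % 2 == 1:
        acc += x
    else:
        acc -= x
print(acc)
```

16

x=1: odd, acc = 0+1 = 1
x=0: not odd, acc = 1-0 = 1
x=7: odd, acc = 1+7 = 8
x=13: odd, acc = 8+13 = 21
x=3: odd, acc = 21+3 = 24
x=8: not odd, acc = 24-8 = 16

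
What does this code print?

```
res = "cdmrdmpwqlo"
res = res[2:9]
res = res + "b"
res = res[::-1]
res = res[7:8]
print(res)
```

m

slice [2:9] → 'mrdmpwq'
+ 'b' → 'mrdmpwqb'
reverse → 'bqwpmdrm'
slice [7:8] → 'm'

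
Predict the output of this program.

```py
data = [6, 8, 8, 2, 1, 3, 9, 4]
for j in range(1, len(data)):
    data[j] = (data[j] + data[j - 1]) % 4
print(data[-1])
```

1

j=1: data[1] = (8+6)%4 = 2 → [6, 2, 8, 2, 1, 3, 9, 4]
j=2: data[2] = (8+2)%4 = 2 → [6, 2, 2, 2, 1, 3, 9, 4]
j=3: data[3] = (2+2)%4 = 0 → [6, 2, 2, 0, 1, 3, 9, 4]
j=4: data[4] = (1+0)%4 = 1 → [6, 2, 2, 0, 1, 3, 9, 4]
j=5: data[5] = (3+1)%4 = 0 → [6, 2, 2, 0, 1, 0, 9, 4]
j=6: data[6] = (9+0)%4 = 1 → [6, 2, 2, 0, 1, 0, 1, 4]
j=7: data[7] = (4+1)%4 = 1 → [6, 2, 2, 0, 1, 0, 1, 1]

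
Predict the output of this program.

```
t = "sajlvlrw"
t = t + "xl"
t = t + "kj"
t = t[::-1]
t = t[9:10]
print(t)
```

j

+ 'xl' → 'sajlvlrwxl'
+ 'kj' → 'sajlvlrwxlkj'
reverse → 'jklxwrlvljas'
slice [9:10] → 'j'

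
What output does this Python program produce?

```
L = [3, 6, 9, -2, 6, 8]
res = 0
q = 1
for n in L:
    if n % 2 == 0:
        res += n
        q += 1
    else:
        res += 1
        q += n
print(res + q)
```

n=3: not even, res = 0+1 = 1; q=4
n=6: even, res = 1+6 = 7; q=5
n=9: not even, res = 7+1 = 8; q=14
n=-2: even, res = 8+(-2) = 6; q=15
n=6: even, res = 6+6 = 12; q=16
n=8: even, res = 12+8 = 20; q=17
res+q = 20+17 = 37

37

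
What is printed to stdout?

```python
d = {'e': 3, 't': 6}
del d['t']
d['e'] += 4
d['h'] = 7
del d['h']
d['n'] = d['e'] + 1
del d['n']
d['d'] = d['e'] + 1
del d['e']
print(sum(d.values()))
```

8

del 't' → {'e': 3}
d['e'] = 3+4 = 7 → {'e': 7}
d['h'] = 7 → {'e': 7, 'h': 7}
del 'h' → {'e': 7}
d['n'] = d['e']+1 = 8 → {'e': 7, 'n': 8}
del 'n' → {'e': 7}
d['d'] = d['e']+1 = 8 → {'e': 7, 'd': 8}
del 'e' → {'d': 8}
sum of values = 8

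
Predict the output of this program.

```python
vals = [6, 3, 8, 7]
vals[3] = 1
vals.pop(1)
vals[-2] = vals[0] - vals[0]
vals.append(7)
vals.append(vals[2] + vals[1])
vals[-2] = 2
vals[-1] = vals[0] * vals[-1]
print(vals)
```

[6, 0, 1, 2, 6]

vals[3] = 1 → [6, 3, 8, 1]
pop(1) removes 3 → [6, 8, 1]
vals[-2] = vals[0]-vals[0] = 6-6 = 0 → [6, 0, 1]
append 7 → [6, 0, 1, 7]
append vals[2]+vals[1] = 1+0 = 1 → [6, 0, 1, 7, 1]
vals[-2] = 2 → [6, 0, 1, 2, 1]
vals[-1] = vals[0]*vals[-1] = 6*1 = 6 → [6, 0, 1, 2, 6]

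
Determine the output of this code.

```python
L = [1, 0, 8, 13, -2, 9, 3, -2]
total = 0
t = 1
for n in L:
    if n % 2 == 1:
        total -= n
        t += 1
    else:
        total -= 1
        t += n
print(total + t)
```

-21

n=1: odd, total = 0-1 = -1; t=2
n=0: not odd, total = (-1)-1 = -2; t=2
n=8: not odd, total = (-2)-1 = -3; t=10
n=13: odd, total = (-3)-13 = -16; t=11
n=-2: not odd, total = (-16)-1 = -17; t=9
n=9: odd, total = (-17)-9 = -26; t=10
n=3: odd, total = (-26)-3 = -29; t=11
n=-2: not odd, total = (-29)-1 = -30; t=9
total+t = (-30)+9 = -21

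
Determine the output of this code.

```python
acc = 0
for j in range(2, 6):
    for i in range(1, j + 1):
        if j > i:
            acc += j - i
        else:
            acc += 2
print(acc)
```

j=2,i=1: 2>1, acc = 0+1 = 1
j=2,i=2: not 2>2, acc = 1+2 = 3
j=3,i=1: 3>1, acc = 3+2 = 5
j=3,i=2: 3>2, acc = 5+1 = 6
j=3,i=3: not 3>3, acc = 6+2 = 8
j=4,i=1: 4>1, acc = 8+3 = 11
j=4,i=2: 4>2, acc = 11+2 = 13
j=4,i=3: 4>3, acc = 13+1 = 14
j=4,i=4: not 4>4, acc = 14+2 = 16
j=5,i=1: 5>1, acc = 16+4 = 20
j=5,i=2: 5>2, acc = 20+3 = 23
j=5,i=3: 5>3, acc = 23+2 = 25
j=5,i=4: 5>4, acc = 25+1 = 26
j=5,i=5: not 5>5, acc = 26+2 = 28

28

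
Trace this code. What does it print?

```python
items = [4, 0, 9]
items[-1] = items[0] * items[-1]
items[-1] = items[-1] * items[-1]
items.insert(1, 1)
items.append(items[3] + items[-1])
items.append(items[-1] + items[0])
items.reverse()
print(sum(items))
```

items[-1] = items[0]*items[-1] = 4*9 = 36 → [4, 0, 36]
items[-1] = items[-1]*items[-1] = 36*36 = 1296 → [4, 0, 1296]
insert 1 at 1 → [4, 1, 0, 1296]
append items[3]+items[-1] = 1296+1296 = 2592 → [4, 1, 0, 1296, 2592]
append items[-1]+items[0] = 2592+4 = 2596 → [4, 1, 0, 1296, 2592, 2596]
reverse → [2596, 2592, 1296, 0, 1, 4]
sum = 6489

6489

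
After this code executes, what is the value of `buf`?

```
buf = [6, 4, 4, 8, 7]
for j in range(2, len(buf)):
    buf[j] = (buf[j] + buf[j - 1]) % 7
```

j=2: buf[2] = (4+4)%7 = 1 → [6, 4, 1, 8, 7]
j=3: buf[3] = (8+1)%7 = 2 → [6, 4, 1, 2, 7]
j=4: buf[4] = (7+2)%7 = 2 → [6, 4, 1, 2, 2]

[6, 4, 1, 2, 2]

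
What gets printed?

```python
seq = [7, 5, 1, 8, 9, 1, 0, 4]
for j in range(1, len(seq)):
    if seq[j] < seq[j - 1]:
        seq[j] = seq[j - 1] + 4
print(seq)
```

j=1: 5<7, seq[1] = 7+4 = 11 → [7, 11, 1, 8, 9, 1, 0, 4]
j=2: 1<11, seq[2] = 11+4 = 15 → [7, 11, 15, 8, 9, 1, 0, 4]
j=3: 8<15, seq[3] = 15+4 = 19 → [7, 11, 15, 19, 9, 1, 0, 4]
j=4: 9<19, seq[4] = 19+4 = 23 → [7, 11, 15, 19, 23, 1, 0, 4]
j=5: 1<23, seq[5] = 23+4 = 27 → [7, 11, 15, 19, 23, 27, 0, 4]
j=6: 0<27, seq[6] = 27+4 = 31 → [7, 11, 15, 19, 23, 27, 31, 4]
j=7: 4<31, seq[7] = 31+4 = 35 → [7, 11, 15, 19, 23, 27, 31, 35]

[7, 11, 15, 19, 23, 27, 31, 35]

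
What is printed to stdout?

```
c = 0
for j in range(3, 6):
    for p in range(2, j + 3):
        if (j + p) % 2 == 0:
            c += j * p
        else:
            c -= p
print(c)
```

121

j=3,p=2: odd sum, c = 0-2 = -2
j=3,p=3: even sum, c = (-2)+9 = 7
j=3,p=4: odd sum, c = 7-4 = 3
j=3,p=5: even sum, c = 3+15 = 18
j=4,p=2: even sum, c = 18+8 = 26
j=4,p=3: odd sum, c = 26-3 = 23
j=4,p=4: even sum, c = 23+16 = 39
j=4,p=5: odd sum, c = 39-5 = 34
j=4,p=6: even sum, c = 34+24 = 58
j=5,p=2: odd sum, c = 58-2 = 56
j=5,p=3: even sum, c = 56+15 = 71
j=5,p=4: odd sum, c = 71-4 = 67
j=5,p=5: even sum, c = 67+25 = 92
j=5,p=6: odd sum, c = 92-6 = 86
j=5,p=7: even sum, c = 86+35 = 121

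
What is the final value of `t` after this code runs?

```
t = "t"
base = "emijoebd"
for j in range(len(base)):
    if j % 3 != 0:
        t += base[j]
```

j=0: skip
j=1: add 'm' → 'tm'
j=2: add 'i' → 'tmi'
j=3: skip
j=4: add 'o' → 'tmio'
j=5: add 'e' → 'tmioe'
j=6: skip
j=7: add 'd' → 'tmioed'

'tmioed'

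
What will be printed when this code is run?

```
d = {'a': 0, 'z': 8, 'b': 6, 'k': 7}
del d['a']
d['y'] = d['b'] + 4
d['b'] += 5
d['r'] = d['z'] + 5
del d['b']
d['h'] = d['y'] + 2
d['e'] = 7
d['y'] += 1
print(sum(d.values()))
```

58

del 'a' → {'z': 8, 'b': 6, 'k': 7}
d['y'] = d['b']+4 = 10 → {'z': 8, 'b': 6, 'k': 7, 'y': 10}
d['b'] = 6+5 = 11 → {'z': 8, 'b': 11, 'k': 7, 'y': 10}
d['r'] = d['z']+5 = 13 → {'z': 8, 'b': 11, 'k': 7, 'y': 10, 'r': 13}
del 'b' → {'z': 8, 'k': 7, 'y': 10, 'r': 13}
d['h'] = d['y']+2 = 12 → {'z': 8, 'k': 7, 'y': 10, 'r': 13, 'h': 12}
d['e'] = 7 → {'z': 8, 'k': 7, 'y': 10, 'r': 13, 'h': 12, 'e': 7}
d['y'] = 10+1 = 11 → {'z': 8, 'k': 7, 'y': 11, 'r': 13, 'h': 12, 'e': 7}
sum of values = 58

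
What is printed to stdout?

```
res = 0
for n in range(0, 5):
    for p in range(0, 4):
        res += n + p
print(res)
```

70

n=0,p=0: res = 0+0 = 0
n=0,p=1: res = 0+1 = 1
n=0,p=2: res = 1+2 = 3
n=0,p=3: res = 3+3 = 6
n=1,p=0: res = 6+1 = 7
n=1,p=1: res = 7+2 = 9
n=1,p=2: res = 9+3 = 12
n=1,p=3: res = 12+4 = 16
n=2,p=0: res = 16+2 = 18
n=2,p=1: res = 18+3 = 21
n=2,p=2: res = 21+4 = 25
n=2,p=3: res = 25+5 = 30
n=3,p=0: res = 30+3 = 33
n=3,p=1: res = 33+4 = 37
n=3,p=2: res = 37+5 = 42
n=3,p=3: res = 42+6 = 48
n=4,p=0: res = 48+4 = 52
n=4,p=1: res = 52+5 = 57
n=4,p=2: res = 57+6 = 63
n=4,p=3: res = 63+7 = 70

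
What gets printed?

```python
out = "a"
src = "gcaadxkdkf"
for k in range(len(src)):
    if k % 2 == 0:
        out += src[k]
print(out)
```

k=0: add 'g' → 'ag'
k=1: skip
k=2: add 'a' → 'aga'
k=3: skip
k=4: add 'd' → 'agad'
k=5: skip
k=6: add 'k' → 'agadk'
k=7: skip
k=8: add 'k' → 'agadkk'
k=9: skip

agadkk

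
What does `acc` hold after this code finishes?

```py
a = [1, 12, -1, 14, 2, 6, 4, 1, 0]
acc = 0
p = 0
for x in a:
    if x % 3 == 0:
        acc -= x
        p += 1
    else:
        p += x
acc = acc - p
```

-42

x=1: not %3==0; p=1
x=12: %3==0, acc = 0-12 = -12; p=2
x=-1: not %3==0; p=1
x=14: not %3==0; p=15
x=2: not %3==0; p=17
x=6: %3==0, acc = (-12)-6 = -18; p=18
x=4: not %3==0; p=22
x=1: not %3==0; p=23
x=0: %3==0, acc = (-18)-0 = -18; p=24
acc-p = (-18)-24 = -42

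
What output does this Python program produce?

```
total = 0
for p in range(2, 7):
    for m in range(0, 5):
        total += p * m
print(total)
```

p=2,m=0: total = 0+0 = 0
p=2,m=1: total = 0+2 = 2
p=2,m=2: total = 2+4 = 6
p=2,m=3: total = 6+6 = 12
p=2,m=4: total = 12+8 = 20
p=3,m=0: total = 20+0 = 20
p=3,m=1: total = 20+3 = 23
p=3,m=2: total = 23+6 = 29
p=3,m=3: total = 29+9 = 38
p=3,m=4: total = 38+12 = 50
p=4,m=0: total = 50+0 = 50
p=4,m=1: total = 50+4 = 54
p=4,m=2: total = 54+8 = 62
p=4,m=3: total = 62+12 = 74
p=4,m=4: total = 74+16 = 90
p=5,m=0: total = 90+0 = 90
p=5,m=1: total = 90+5 = 95
p=5,m=2: total = 95+10 = 105
p=5,m=3: total = 105+15 = 120
p=5,m=4: total = 120+20 = 140
p=6,m=0: total = 140+0 = 140
p=6,m=1: total = 140+6 = 146
p=6,m=2: total = 146+12 = 158
p=6,m=3: total = 158+18 = 176
p=6,m=4: total = 176+24 = 200

200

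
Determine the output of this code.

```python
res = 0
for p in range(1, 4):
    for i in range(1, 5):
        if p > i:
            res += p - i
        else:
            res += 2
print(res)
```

p=1,i=1: not 1>1, res = 0+2 = 2
p=1,i=2: not 1>2, res = 2+2 = 4
p=1,i=3: not 1>3, res = 4+2 = 6
p=1,i=4: not 1>4, res = 6+2 = 8
p=2,i=1: 2>1, res = 8+1 = 9
p=2,i=2: not 2>2, res = 9+2 = 11
p=2,i=3: not 2>3, res = 11+2 = 13
p=2,i=4: not 2>4, res = 13+2 = 15
p=3,i=1: 3>1, res = 15+2 = 17
p=3,i=2: 3>2, res = 17+1 = 18
p=3,i=3: not 3>3, res = 18+2 = 20
p=3,i=4: not 3>4, res = 20+2 = 22

22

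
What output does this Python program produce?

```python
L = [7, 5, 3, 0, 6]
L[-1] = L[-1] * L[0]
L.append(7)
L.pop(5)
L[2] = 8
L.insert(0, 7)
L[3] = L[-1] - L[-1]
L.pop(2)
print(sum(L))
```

L[-1] = L[-1]*L[0] = 6*7 = 42 → [7, 5, 3, 0, 42]
append 7 → [7, 5, 3, 0, 42, 7]
pop(5) removes 7 → [7, 5, 3, 0, 42]
L[2] = 8 → [7, 5, 8, 0, 42]
insert 7 at 0 → [7, 7, 5, 8, 0, 42]
L[3] = L[-1]-L[-1] = 42-42 = 0 → [7, 7, 5, 0, 0, 42]
pop(2) removes 5 → [7, 7, 0, 0, 42]
sum = 56

56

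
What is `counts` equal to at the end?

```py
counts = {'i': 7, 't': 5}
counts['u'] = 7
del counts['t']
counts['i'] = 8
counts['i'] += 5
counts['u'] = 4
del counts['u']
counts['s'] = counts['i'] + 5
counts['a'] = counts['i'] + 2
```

{'i': 13, 's': 18, 'a': 15}

counts['u'] = 7 → {'i': 7, 't': 5, 'u': 7}
del 't' → {'i': 7, 'u': 7}
counts['i'] = 8 → {'i': 8, 'u': 7}
counts['i'] = 8+5 = 13 → {'i': 13, 'u': 7}
counts['u'] = 4 → {'i': 13, 'u': 4}
del 'u' → {'i': 13}
counts['s'] = counts['i']+5 = 18 → {'i': 13, 's': 18}
counts['a'] = counts['i']+2 = 15 → {'i': 13, 's': 18, 'a': 15}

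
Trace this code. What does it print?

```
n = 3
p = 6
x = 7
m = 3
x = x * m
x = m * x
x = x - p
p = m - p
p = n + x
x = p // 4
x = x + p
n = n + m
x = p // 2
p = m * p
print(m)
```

3

x = 7*3 = 21
x = 3*21 = 63
x = 63-6 = 57
p = 3-6 = -3
p = 3+57 = 60
x = 60//4 = 15
x = 15+60 = 75
n = 3+3 = 6
x = 60//2 = 30
p = 3*60 = 180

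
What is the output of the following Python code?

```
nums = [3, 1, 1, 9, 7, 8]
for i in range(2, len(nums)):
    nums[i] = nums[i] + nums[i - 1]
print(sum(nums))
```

61

i=2: nums[2] = 1+1 = 2 → [3, 1, 2, 9, 7, 8]
i=3: nums[3] = 9+2 = 11 → [3, 1, 2, 11, 7, 8]
i=4: nums[4] = 7+11 = 18 → [3, 1, 2, 11, 18, 8]
i=5: nums[5] = 8+18 = 26 → [3, 1, 2, 11, 18, 26]
sum = 61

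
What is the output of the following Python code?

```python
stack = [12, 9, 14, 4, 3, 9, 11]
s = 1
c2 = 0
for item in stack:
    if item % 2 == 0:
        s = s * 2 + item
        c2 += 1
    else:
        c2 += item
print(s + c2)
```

123

item=12: even, s = 1*2+12 = 14; c2=1
item=9: not even; c2=10
item=14: even, s = 14*2+14 = 42; c2=11
item=4: even, s = 42*2+4 = 88; c2=12
item=3: not even; c2=15
item=9: not even; c2=24
item=11: not even; c2=35
s+c2 = 88+35 = 123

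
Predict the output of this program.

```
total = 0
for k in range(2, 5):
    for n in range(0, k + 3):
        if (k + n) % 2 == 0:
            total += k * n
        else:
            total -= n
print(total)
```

68

k=2,n=0: even sum, total = 0+0 = 0
k=2,n=1: odd sum, total = 0-1 = -1
k=2,n=2: even sum, total = (-1)+4 = 3
k=2,n=3: odd sum, total = 3-3 = 0
k=2,n=4: even sum, total = 0+8 = 8
k=3,n=0: odd sum, total = 8-0 = 8
k=3,n=1: even sum, total = 8+3 = 11
k=3,n=2: odd sum, total = 11-2 = 9
k=3,n=3: even sum, total = 9+9 = 18
k=3,n=4: odd sum, total = 18-4 = 14
k=3,n=5: even sum, total = 14+15 = 29
k=4,n=0: even sum, total = 29+0 = 29
k=4,n=1: odd sum, total = 29-1 = 28
k=4,n=2: even sum, total = 28+8 = 36
k=4,n=3: odd sum, total = 36-3 = 33
k=4,n=4: even sum, total = 33+16 = 49
k=4,n=5: odd sum, total = 49-5 = 44
k=4,n=6: even sum, total = 44+24 = 68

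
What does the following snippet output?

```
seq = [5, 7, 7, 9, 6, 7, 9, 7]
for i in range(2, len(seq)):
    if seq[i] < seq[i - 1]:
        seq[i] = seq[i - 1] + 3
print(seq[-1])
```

21

i=2: 7>=7, unchanged → [5, 7, 7, 9, 6, 7, 9, 7]
i=3: 9>=7, unchanged → [5, 7, 7, 9, 6, 7, 9, 7]
i=4: 6<9, seq[4] = 9+3 = 12 → [5, 7, 7, 9, 12, 7, 9, 7]
i=5: 7<12, seq[5] = 12+3 = 15 → [5, 7, 7, 9, 12, 15, 9, 7]
i=6: 9<15, seq[6] = 15+3 = 18 → [5, 7, 7, 9, 12, 15, 18, 7]
i=7: 7<18, seq[7] = 18+3 = 21 → [5, 7, 7, 9, 12, 15, 18, 21]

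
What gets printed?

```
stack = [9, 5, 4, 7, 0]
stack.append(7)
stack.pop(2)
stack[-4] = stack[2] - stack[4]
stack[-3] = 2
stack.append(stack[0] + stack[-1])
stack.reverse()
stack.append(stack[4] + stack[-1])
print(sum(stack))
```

append 7 → [9, 5, 4, 7, 0, 7]
pop(2) removes 4 → [9, 5, 7, 0, 7]
stack[-4] = stack[2]-stack[4] = 7-7 = 0 → [9, 0, 7, 0, 7]
stack[-3] = 2 → [9, 0, 2, 0, 7]
append stack[0]+stack[-1] = 9+7 = 16 → [9, 0, 2, 0, 7, 16]
reverse → [16, 7, 0, 2, 0, 9]
append stack[4]+stack[-1] = 0+9 = 9 → [16, 7, 0, 2, 0, 9, 9]
sum = 43

43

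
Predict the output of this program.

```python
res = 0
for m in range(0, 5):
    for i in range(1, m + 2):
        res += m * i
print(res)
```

105

m=0,i=1: res = 0+0 = 0
m=1,i=1: res = 0+1 = 1
m=1,i=2: res = 1+2 = 3
m=2,i=1: res = 3+2 = 5
m=2,i=2: res = 5+4 = 9
m=2,i=3: res = 9+6 = 15
m=3,i=1: res = 15+3 = 18
m=3,i=2: res = 18+6 = 24
m=3,i=3: res = 24+9 = 33
m=3,i=4: res = 33+12 = 45
m=4,i=1: res = 45+4 = 49
m=4,i=2: res = 49+8 = 57
m=4,i=3: res = 57+12 = 69
m=4,i=4: res = 69+16 = 85
m=4,i=5: res = 85+20 = 105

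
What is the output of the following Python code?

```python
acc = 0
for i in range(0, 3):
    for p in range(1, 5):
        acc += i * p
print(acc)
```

i=0,p=1: acc = 0+0 = 0
i=0,p=2: acc = 0+0 = 0
i=0,p=3: acc = 0+0 = 0
i=0,p=4: acc = 0+0 = 0
i=1,p=1: acc = 0+1 = 1
i=1,p=2: acc = 1+2 = 3
i=1,p=3: acc = 3+3 = 6
i=1,p=4: acc = 6+4 = 10
i=2,p=1: acc = 10+2 = 12
i=2,p=2: acc = 12+4 = 16
i=2,p=3: acc = 16+6 = 22
i=2,p=4: acc = 22+8 = 30

30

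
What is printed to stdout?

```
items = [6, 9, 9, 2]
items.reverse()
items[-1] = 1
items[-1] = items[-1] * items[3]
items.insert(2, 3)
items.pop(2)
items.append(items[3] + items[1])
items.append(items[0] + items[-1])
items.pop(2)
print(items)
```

reverse → [2, 9, 9, 6]
items[-1] = 1 → [2, 9, 9, 1]
items[-1] = items[-1]*items[3] = 1*1 = 1 → [2, 9, 9, 1]
insert 3 at 2 → [2, 9, 3, 9, 1]
pop(2) removes 3 → [2, 9, 9, 1]
append items[3]+items[1] = 1+9 = 10 → [2, 9, 9, 1, 10]
append items[0]+items[-1] = 2+10 = 12 → [2, 9, 9, 1, 10, 12]
pop(2) removes 9 → [2, 9, 1, 10, 12]

[2, 9, 1, 10, 12]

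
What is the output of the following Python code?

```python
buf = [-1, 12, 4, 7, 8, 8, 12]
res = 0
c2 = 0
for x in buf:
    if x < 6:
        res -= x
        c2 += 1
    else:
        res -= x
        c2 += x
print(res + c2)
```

x=-1: <6, res = 0-(-1) = 1; c2=1
x=12: not <6, res = 1-12 = -11; c2=13
x=4: <6, res = (-11)-4 = -15; c2=14
x=7: not <6, res = (-15)-7 = -22; c2=21
x=8: not <6, res = (-22)-8 = -30; c2=29
x=8: not <6, res = (-30)-8 = -38; c2=37
x=12: not <6, res = (-38)-12 = -50; c2=49
res+c2 = (-50)+49 = -1

-1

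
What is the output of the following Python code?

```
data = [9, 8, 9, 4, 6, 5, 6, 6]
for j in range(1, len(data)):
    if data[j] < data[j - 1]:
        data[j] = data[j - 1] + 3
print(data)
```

j=1: 8<9, data[1] = 9+3 = 12 → [9, 12, 9, 4, 6, 5, 6, 6]
j=2: 9<12, data[2] = 12+3 = 15 → [9, 12, 15, 4, 6, 5, 6, 6]
j=3: 4<15, data[3] = 15+3 = 18 → [9, 12, 15, 18, 6, 5, 6, 6]
j=4: 6<18, data[4] = 18+3 = 21 → [9, 12, 15, 18, 21, 5, 6, 6]
j=5: 5<21, data[5] = 21+3 = 24 → [9, 12, 15, 18, 21, 24, 6, 6]
j=6: 6<24, data[6] = 24+3 = 27 → [9, 12, 15, 18, 21, 24, 27, 6]
j=7: 6<27, data[7] = 27+3 = 30 → [9, 12, 15, 18, 21, 24, 27, 30]

[9, 12, 15, 18, 21, 24, 27, 30]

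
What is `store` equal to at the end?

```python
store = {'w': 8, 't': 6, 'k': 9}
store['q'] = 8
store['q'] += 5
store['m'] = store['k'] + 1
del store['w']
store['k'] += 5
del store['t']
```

{'k': 14, 'q': 13, 'm': 10}

store['q'] = 8 → {'w': 8, 't': 6, 'k': 9, 'q': 8}
store['q'] = 8+5 = 13 → {'w': 8, 't': 6, 'k': 9, 'q': 13}
store['m'] = store['k']+1 = 10 → {'w': 8, 't': 6, 'k': 9, 'q': 13, 'm': 10}
del 'w' → {'t': 6, 'k': 9, 'q': 13, 'm': 10}
store['k'] = 9+5 = 14 → {'t': 6, 'k': 14, 'q': 13, 'm': 10}
del 't' → {'k': 14, 'q': 13, 'm': 10}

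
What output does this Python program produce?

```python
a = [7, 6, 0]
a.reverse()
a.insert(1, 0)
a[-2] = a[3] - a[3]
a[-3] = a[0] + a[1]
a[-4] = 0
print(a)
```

[0, 0, 0, 7]

reverse → [0, 6, 7]
insert 0 at 1 → [0, 0, 6, 7]
a[-2] = a[3]-a[3] = 7-7 = 0 → [0, 0, 0, 7]
a[-3] = a[0]+a[1] = 0+0 = 0 → [0, 0, 0, 7]
a[-4] = 0 → [0, 0, 0, 7]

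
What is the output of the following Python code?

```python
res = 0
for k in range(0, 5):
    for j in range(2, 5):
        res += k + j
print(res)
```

k=0,j=2: res = 0+2 = 2
k=0,j=3: res = 2+3 = 5
k=0,j=4: res = 5+4 = 9
k=1,j=2: res = 9+3 = 12
k=1,j=3: res = 12+4 = 16
k=1,j=4: res = 16+5 = 21
k=2,j=2: res = 21+4 = 25
k=2,j=3: res = 25+5 = 30
k=2,j=4: res = 30+6 = 36
k=3,j=2: res = 36+5 = 41
k=3,j=3: res = 41+6 = 47
k=3,j=4: res = 47+7 = 54
k=4,j=2: res = 54+6 = 60
k=4,j=3: res = 60+7 = 67
k=4,j=4: res = 67+8 = 75

75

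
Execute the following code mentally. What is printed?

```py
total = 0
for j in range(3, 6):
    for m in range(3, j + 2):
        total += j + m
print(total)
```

75

j=3,m=3: total = 0+6 = 6
j=3,m=4: total = 6+7 = 13
j=4,m=3: total = 13+7 = 20
j=4,m=4: total = 20+8 = 28
j=4,m=5: total = 28+9 = 37
j=5,m=3: total = 37+8 = 45
j=5,m=4: total = 45+9 = 54
j=5,m=5: total = 54+10 = 64
j=5,m=6: total = 64+11 = 75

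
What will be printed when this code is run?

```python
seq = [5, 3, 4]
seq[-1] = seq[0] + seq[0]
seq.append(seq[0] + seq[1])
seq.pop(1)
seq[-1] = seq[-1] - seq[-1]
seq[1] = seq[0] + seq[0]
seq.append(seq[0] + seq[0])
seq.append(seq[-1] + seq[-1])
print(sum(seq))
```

seq[-1] = seq[0]+seq[0] = 5+5 = 10 → [5, 3, 10]
append seq[0]+seq[1] = 5+3 = 8 → [5, 3, 10, 8]
pop(1) removes 3 → [5, 10, 8]
seq[-1] = seq[-1]-seq[-1] = 8-8 = 0 → [5, 10, 0]
seq[1] = seq[0]+seq[0] = 5+5 = 10 → [5, 10, 0]
append seq[0]+seq[0] = 5+5 = 10 → [5, 10, 0, 10]
append seq[-1]+seq[-1] = 10+10 = 20 → [5, 10, 0, 10, 20]
sum = 45

45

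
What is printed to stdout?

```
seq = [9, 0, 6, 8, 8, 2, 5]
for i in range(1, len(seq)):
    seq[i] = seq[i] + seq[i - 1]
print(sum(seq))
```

i=1: seq[1] = 0+9 = 9 → [9, 9, 6, 8, 8, 2, 5]
i=2: seq[2] = 6+9 = 15 → [9, 9, 15, 8, 8, 2, 5]
i=3: seq[3] = 8+15 = 23 → [9, 9, 15, 23, 8, 2, 5]
i=4: seq[4] = 8+23 = 31 → [9, 9, 15, 23, 31, 2, 5]
i=5: seq[5] = 2+31 = 33 → [9, 9, 15, 23, 31, 33, 5]
i=6: seq[6] = 5+33 = 38 → [9, 9, 15, 23, 31, 33, 38]
sum = 158

158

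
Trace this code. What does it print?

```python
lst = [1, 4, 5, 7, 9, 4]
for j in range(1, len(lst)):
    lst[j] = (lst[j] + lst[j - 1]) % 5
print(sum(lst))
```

j=1: lst[1] = (4+1)%5 = 0 → [1, 0, 5, 7, 9, 4]
j=2: lst[2] = (5+0)%5 = 0 → [1, 0, 0, 7, 9, 4]
j=3: lst[3] = (7+0)%5 = 2 → [1, 0, 0, 2, 9, 4]
j=4: lst[4] = (9+2)%5 = 1 → [1, 0, 0, 2, 1, 4]
j=5: lst[5] = (4+1)%5 = 0 → [1, 0, 0, 2, 1, 0]
sum = 4

4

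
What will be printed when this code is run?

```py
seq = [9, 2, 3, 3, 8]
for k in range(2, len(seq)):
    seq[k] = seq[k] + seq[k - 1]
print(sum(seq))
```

k=2: seq[2] = 3+2 = 5 → [9, 2, 5, 3, 8]
k=3: seq[3] = 3+5 = 8 → [9, 2, 5, 8, 8]
k=4: seq[4] = 8+8 = 16 → [9, 2, 5, 8, 16]
sum = 40

40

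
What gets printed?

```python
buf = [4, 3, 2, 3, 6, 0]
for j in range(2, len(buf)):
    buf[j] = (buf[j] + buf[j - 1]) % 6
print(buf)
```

[4, 3, 5, 2, 2, 2]

j=2: buf[2] = (2+3)%6 = 5 → [4, 3, 5, 3, 6, 0]
j=3: buf[3] = (3+5)%6 = 2 → [4, 3, 5, 2, 6, 0]
j=4: buf[4] = (6+2)%6 = 2 → [4, 3, 5, 2, 2, 0]
j=5: buf[5] = (0+2)%6 = 2 → [4, 3, 5, 2, 2, 2]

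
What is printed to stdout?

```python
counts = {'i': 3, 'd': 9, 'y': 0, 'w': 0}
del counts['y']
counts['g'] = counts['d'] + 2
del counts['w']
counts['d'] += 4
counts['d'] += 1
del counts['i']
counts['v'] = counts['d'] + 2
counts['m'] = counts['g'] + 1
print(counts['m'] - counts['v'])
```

del 'y' → {'i': 3, 'd': 9, 'w': 0}
counts['g'] = counts['d']+2 = 11 → {'i': 3, 'd': 9, 'w': 0, 'g': 11}
del 'w' → {'i': 3, 'd': 9, 'g': 11}
counts['d'] = 9+4 = 13 → {'i': 3, 'd': 13, 'g': 11}
counts['d'] = 13+1 = 14 → {'i': 3, 'd': 14, 'g': 11}
del 'i' → {'d': 14, 'g': 11}
counts['v'] = counts['d']+2 = 16 → {'d': 14, 'g': 11, 'v': 16}
counts['m'] = counts['g']+1 = 12 → {'d': 14, 'g': 11, 'v': 16, 'm': 12}
counts['m']-counts['v'] = 12-16 = -4

-4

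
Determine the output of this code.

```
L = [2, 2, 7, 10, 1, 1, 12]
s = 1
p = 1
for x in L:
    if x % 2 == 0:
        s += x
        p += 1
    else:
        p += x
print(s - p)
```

x=2: even, s = 1+2 = 3; p=2
x=2: even, s = 3+2 = 5; p=3
x=7: not even; p=10
x=10: even, s = 5+10 = 15; p=11
x=1: not even; p=12
x=1: not even; p=13
x=12: even, s = 15+12 = 27; p=14
s-p = 27-14 = 13

13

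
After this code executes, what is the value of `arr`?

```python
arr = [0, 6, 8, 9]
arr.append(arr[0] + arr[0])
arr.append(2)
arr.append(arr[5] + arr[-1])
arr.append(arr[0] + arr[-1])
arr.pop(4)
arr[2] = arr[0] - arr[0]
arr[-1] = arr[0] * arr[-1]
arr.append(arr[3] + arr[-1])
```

[0, 6, 0, 9, 2, 4, 0, 9]

append arr[0]+arr[0] = 0+0 = 0 → [0, 6, 8, 9, 0]
append 2 → [0, 6, 8, 9, 0, 2]
append arr[5]+arr[-1] = 2+2 = 4 → [0, 6, 8, 9, 0, 2, 4]
append arr[0]+arr[-1] = 0+4 = 4 → [0, 6, 8, 9, 0, 2, 4, 4]
pop(4) removes 0 → [0, 6, 8, 9, 2, 4, 4]
arr[2] = arr[0]-arr[0] = 0-0 = 0 → [0, 6, 0, 9, 2, 4, 4]
arr[-1] = arr[0]*arr[-1] = 0*4 = 0 → [0, 6, 0, 9, 2, 4, 0]
append arr[3]+arr[-1] = 9+0 = 9 → [0, 6, 0, 9, 2, 4, 0, 9]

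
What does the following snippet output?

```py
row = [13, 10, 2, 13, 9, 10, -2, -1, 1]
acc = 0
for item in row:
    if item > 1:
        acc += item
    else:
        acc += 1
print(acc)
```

60

item=13: >1, acc = 0+13 = 13
item=10: >1, acc = 13+10 = 23
item=2: >1, acc = 23+2 = 25
item=13: >1, acc = 25+13 = 38
item=9: >1, acc = 38+9 = 47
item=10: >1, acc = 47+10 = 57
item=-2: not >1, acc = 57+1 = 58
item=-1: not >1, acc = 58+1 = 59
item=1: not >1, acc = 59+1 = 60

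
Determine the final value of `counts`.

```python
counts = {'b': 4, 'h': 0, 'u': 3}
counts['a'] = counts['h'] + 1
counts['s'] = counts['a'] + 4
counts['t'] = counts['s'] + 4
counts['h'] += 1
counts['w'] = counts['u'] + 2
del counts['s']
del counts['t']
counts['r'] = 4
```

{'b': 4, 'h': 1, 'u': 3, 'a': 1, 'w': 5, 'r': 4}

counts['a'] = counts['h']+1 = 1 → {'b': 4, 'h': 0, 'u': 3, 'a': 1}
counts['s'] = counts['a']+4 = 5 → {'b': 4, 'h': 0, 'u': 3, 'a': 1, 's': 5}
counts['t'] = counts['s']+4 = 9 → {'b': 4, 'h': 0, 'u': 3, 'a': 1, 's': 5, 't': 9}
counts['h'] = 0+1 = 1 → {'b': 4, 'h': 1, 'u': 3, 'a': 1, 's': 5, 't': 9}
counts['w'] = counts['u']+2 = 5 → {'b': 4, 'h': 1, 'u': 3, 'a': 1, 's': 5, 't': 9, 'w': 5}
del 's' → {'b': 4, 'h': 1, 'u': 3, 'a': 1, 't': 9, 'w': 5}
del 't' → {'b': 4, 'h': 1, 'u': 3, 'a': 1, 'w': 5}
counts['r'] = 4 → {'b': 4, 'h': 1, 'u': 3, 'a': 1, 'w': 5, 'r': 4}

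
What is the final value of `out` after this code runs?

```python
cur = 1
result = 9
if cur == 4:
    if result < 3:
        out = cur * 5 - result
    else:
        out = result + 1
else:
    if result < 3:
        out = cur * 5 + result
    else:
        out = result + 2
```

11

cur=1, result=9
cur == 4 is False; result < 3 is False
→ out = result + 2 = 11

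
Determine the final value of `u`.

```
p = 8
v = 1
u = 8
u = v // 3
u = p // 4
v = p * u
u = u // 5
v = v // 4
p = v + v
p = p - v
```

u = 1//3 = 0
u = 8//4 = 2
v = 8*2 = 16
u = 2//5 = 0
v = 16//4 = 4
p = 4+4 = 8
p = 8-4 = 4

0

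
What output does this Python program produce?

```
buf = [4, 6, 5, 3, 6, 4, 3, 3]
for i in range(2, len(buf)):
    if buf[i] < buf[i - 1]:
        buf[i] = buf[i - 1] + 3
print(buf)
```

i=2: 5<6, buf[2] = 6+3 = 9 → [4, 6, 9, 3, 6, 4, 3, 3]
i=3: 3<9, buf[3] = 9+3 = 12 → [4, 6, 9, 12, 6, 4, 3, 3]
i=4: 6<12, buf[4] = 12+3 = 15 → [4, 6, 9, 12, 15, 4, 3, 3]
i=5: 4<15, buf[5] = 15+3 = 18 → [4, 6, 9, 12, 15, 18, 3, 3]
i=6: 3<18, buf[6] = 18+3 = 21 → [4, 6, 9, 12, 15, 18, 21, 3]
i=7: 3<21, buf[7] = 21+3 = 24 → [4, 6, 9, 12, 15, 18, 21, 24]

[4, 6, 9, 12, 15, 18, 21, 24]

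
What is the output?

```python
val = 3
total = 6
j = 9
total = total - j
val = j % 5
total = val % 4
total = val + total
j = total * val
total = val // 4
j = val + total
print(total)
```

1

total = 6-9 = -3
val = 9%5 = 4
total = 4%4 = 0
total = 4+0 = 4
j = 4*4 = 16
total = 4//4 = 1
j = 4+1 = 5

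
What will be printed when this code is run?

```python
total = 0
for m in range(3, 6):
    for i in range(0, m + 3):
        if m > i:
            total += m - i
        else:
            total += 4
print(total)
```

m=3,i=0: 3>0, total = 0+3 = 3
m=3,i=1: 3>1, total = 3+2 = 5
m=3,i=2: 3>2, total = 5+1 = 6
m=3,i=3: not 3>3, total = 6+4 = 10
m=3,i=4: not 3>4, total = 10+4 = 14
m=3,i=5: not 3>5, total = 14+4 = 18
m=4,i=0: 4>0, total = 18+4 = 22
m=4,i=1: 4>1, total = 22+3 = 25
m=4,i=2: 4>2, total = 25+2 = 27
m=4,i=3: 4>3, total = 27+1 = 28
m=4,i=4: not 4>4, total = 28+4 = 32
m=4,i=5: not 4>5, total = 32+4 = 36
m=4,i=6: not 4>6, total = 36+4 = 40
m=5,i=0: 5>0, total = 40+5 = 45
m=5,i=1: 5>1, total = 45+4 = 49
m=5,i=2: 5>2, total = 49+3 = 52
m=5,i=3: 5>3, total = 52+2 = 54
m=5,i=4: 5>4, total = 54+1 = 55
m=5,i=5: not 5>5, total = 55+4 = 59
m=5,i=6: not 5>6, total = 59+4 = 63
m=5,i=7: not 5>7, total = 63+4 = 67

67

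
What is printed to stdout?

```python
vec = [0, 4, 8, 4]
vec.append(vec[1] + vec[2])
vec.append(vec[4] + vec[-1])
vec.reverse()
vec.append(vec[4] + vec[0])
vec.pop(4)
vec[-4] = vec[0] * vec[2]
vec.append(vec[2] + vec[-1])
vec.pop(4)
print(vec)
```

[24, 12, 96, 8, 28, 124]

append vec[1]+vec[2] = 4+8 = 12 → [0, 4, 8, 4, 12]
append vec[4]+vec[-1] = 12+12 = 24 → [0, 4, 8, 4, 12, 24]
reverse → [24, 12, 4, 8, 4, 0]
append vec[4]+vec[0] = 4+24 = 28 → [24, 12, 4, 8, 4, 0, 28]
pop(4) removes 4 → [24, 12, 4, 8, 0, 28]
vec[-4] = vec[0]*vec[2] = 24*4 = 96 → [24, 12, 96, 8, 0, 28]
append vec[2]+vec[-1] = 96+28 = 124 → [24, 12, 96, 8, 0, 28, 124]
pop(4) removes 0 → [24, 12, 96, 8, 28, 124]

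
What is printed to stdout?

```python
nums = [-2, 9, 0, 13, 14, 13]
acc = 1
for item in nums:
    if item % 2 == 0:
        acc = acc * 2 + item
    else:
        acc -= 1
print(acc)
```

7

item=-2: even, acc = 1*2+(-2) = 0
item=9: not even, acc = 0-1 = -1
item=0: even, acc = (-1)*2+0 = -2
item=13: not even, acc = (-2)-1 = -3
item=14: even, acc = (-3)*2+14 = 8
item=13: not even, acc = 8-1 = 7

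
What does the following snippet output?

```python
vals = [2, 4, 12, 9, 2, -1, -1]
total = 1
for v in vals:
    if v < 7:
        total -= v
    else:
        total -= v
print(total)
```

-26

v=2: <7, total = 1-2 = -1
v=4: <7, total = (-1)-4 = -5
v=12: not <7, total = (-5)-12 = -17
v=9: not <7, total = (-17)-9 = -26
v=2: <7, total = (-26)-2 = -28
v=-1: <7, total = (-28)-(-1) = -27
v=-1: <7, total = (-27)-(-1) = -26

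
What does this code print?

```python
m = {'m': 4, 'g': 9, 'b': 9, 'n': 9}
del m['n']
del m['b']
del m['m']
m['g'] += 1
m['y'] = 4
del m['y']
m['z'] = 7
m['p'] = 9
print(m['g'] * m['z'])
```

del 'n' → {'m': 4, 'g': 9, 'b': 9}
del 'b' → {'m': 4, 'g': 9}
del 'm' → {'g': 9}
m['g'] = 9+1 = 10 → {'g': 10}
m['y'] = 4 → {'g': 10, 'y': 4}
del 'y' → {'g': 10}
m['z'] = 7 → {'g': 10, 'z': 7}
m['p'] = 9 → {'g': 10, 'z': 7, 'p': 9}
m['g']*m['z'] = 10*7 = 70

70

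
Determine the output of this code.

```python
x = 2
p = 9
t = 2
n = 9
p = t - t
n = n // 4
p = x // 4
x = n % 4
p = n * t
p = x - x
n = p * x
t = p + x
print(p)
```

0

p = 2-2 = 0
n = 9//4 = 2
p = 2//4 = 0
x = 2%4 = 2
p = 2*2 = 4
p = 2-2 = 0
n = 0*2 = 0
t = 0+2 = 2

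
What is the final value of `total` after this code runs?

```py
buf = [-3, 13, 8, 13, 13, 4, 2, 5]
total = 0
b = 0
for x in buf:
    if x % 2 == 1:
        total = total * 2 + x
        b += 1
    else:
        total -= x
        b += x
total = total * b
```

1197

x=-3: odd, total = 0*2+(-3) = -3; b=1
x=13: odd, total = (-3)*2+13 = 7; b=2
x=8: not odd, total = 7-8 = -1; b=10
x=13: odd, total = (-1)*2+13 = 11; b=11
x=13: odd, total = 11*2+13 = 35; b=12
x=4: not odd, total = 35-4 = 31; b=16
x=2: not odd, total = 31-2 = 29; b=18
x=5: odd, total = 29*2+5 = 63; b=19
total*b = 63*19 = 1197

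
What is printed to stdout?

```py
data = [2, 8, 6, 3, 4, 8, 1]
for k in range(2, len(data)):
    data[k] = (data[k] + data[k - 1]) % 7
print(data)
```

k=2: data[2] = (6+8)%7 = 0 → [2, 8, 0, 3, 4, 8, 1]
k=3: data[3] = (3+0)%7 = 3 → [2, 8, 0, 3, 4, 8, 1]
k=4: data[4] = (4+3)%7 = 0 → [2, 8, 0, 3, 0, 8, 1]
k=5: data[5] = (8+0)%7 = 1 → [2, 8, 0, 3, 0, 1, 1]
k=6: data[6] = (1+1)%7 = 2 → [2, 8, 0, 3, 0, 1, 2]

[2, 8, 0, 3, 0, 1, 2]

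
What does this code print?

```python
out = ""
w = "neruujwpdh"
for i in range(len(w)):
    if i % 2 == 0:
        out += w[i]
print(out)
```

nruwd

i=0: add 'n' → 'n'
i=1: skip
i=2: add 'r' → 'nr'
i=3: skip
i=4: add 'u' → 'nru'
i=5: skip
i=6: add 'w' → 'nruw'
i=7: skip
i=8: add 'd' → 'nruwd'
i=9: skip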